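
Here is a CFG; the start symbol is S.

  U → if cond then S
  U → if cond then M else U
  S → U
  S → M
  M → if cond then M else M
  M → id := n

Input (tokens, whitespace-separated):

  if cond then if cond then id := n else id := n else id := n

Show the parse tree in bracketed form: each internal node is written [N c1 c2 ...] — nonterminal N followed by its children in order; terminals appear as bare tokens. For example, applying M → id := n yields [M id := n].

[S [M if cond then [M if cond then [M id := n] else [M id := n]] else [M id := n]]]

S
M
if cond then M else M
if cond then if cond then M else M else M
if cond then if cond then id := n else M else M
if cond then if cond then id := n else id := n else M
if cond then if cond then id := n else id := n else id := n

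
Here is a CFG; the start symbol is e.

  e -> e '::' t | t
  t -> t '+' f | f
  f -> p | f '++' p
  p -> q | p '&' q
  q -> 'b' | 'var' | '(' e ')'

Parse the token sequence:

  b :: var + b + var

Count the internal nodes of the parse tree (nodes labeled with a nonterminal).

18

[e [e [t [f [p [q b]]]]] :: [t [t [t [f [p [q var]]]] + [f [p [q b]]]] + [f [p [q var]]]]]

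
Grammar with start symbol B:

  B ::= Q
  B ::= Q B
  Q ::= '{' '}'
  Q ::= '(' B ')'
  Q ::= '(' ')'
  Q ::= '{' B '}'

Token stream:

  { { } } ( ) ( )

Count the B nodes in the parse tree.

4

[B [Q { [B [Q { }]] }] [B [Q ( )] [B [Q ( )]]]]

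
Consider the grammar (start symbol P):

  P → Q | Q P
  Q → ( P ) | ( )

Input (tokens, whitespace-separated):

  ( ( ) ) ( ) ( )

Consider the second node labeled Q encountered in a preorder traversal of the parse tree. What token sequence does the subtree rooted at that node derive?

( )

[P [Q ( [P [Q ( )]] )] [P [Q ( )] [P [Q ( )]]]]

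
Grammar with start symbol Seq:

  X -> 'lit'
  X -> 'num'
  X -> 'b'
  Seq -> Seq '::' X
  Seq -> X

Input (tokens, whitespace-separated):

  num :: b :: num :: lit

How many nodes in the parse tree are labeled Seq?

[Seq [Seq [Seq [Seq [X num]] :: [X b]] :: [X num]] :: [X lit]]

4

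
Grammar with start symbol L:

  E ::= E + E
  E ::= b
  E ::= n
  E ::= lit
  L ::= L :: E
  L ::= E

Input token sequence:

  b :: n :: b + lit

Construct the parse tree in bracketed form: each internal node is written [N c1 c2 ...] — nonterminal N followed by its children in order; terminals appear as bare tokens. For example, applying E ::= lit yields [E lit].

L
L :: E
L :: E :: E
E :: E :: E
b :: E :: E
b :: n :: E
b :: n :: E + E
b :: n :: b + E
b :: n :: b + lit

[L [L [L [E b]] :: [E n]] :: [E [E b] + [E lit]]]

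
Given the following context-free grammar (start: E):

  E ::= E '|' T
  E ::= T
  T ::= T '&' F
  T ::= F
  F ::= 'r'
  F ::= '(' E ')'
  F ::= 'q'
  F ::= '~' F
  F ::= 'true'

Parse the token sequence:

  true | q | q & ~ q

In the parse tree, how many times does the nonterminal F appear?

5

[E [E [E [T [F true]]] | [T [F q]]] | [T [T [F q]] & [F ~ [F q]]]]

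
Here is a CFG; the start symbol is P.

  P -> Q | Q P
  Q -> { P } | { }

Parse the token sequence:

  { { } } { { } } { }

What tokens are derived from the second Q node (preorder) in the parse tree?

{ }

[P [Q { [P [Q { }]] }] [P [Q { [P [Q { }]] }] [P [Q { }]]]]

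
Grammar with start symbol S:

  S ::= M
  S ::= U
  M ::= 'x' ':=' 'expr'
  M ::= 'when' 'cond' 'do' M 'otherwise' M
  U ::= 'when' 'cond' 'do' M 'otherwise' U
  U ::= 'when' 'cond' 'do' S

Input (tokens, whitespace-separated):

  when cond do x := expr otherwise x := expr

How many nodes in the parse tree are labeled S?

1

[S [M when cond do [M x := expr] otherwise [M x := expr]]]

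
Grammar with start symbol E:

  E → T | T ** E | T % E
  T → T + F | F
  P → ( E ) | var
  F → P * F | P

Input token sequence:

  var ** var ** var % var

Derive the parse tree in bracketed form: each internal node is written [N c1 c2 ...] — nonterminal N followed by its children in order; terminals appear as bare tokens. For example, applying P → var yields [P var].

[E [T [F [P var]]] ** [E [T [F [P var]]] ** [E [T [F [P var]]] % [E [T [F [P var]]]]]]]

E
T ** E
F ** E
P ** E
var ** E
var ** T ** E
var ** F ** E
var ** P ** E
var ** var ** E
var ** var ** T % E
var ** var ** F % E
var ** var ** P % E
var ** var ** var % E
var ** var ** var % T
var ** var ** var % F
var ** var ** var % P
var ** var ** var % var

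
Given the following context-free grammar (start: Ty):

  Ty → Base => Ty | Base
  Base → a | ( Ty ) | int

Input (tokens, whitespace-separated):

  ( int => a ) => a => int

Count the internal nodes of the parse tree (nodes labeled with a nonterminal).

[Ty [Base ( [Ty [Base int] => [Ty [Base a]]] )] => [Ty [Base a] => [Ty [Base int]]]]

10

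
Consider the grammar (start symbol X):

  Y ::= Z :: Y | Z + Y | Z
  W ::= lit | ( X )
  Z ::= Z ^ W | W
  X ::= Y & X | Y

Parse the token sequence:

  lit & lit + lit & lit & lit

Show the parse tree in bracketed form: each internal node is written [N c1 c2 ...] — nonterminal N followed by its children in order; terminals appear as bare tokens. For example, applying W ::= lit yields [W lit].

X
Y & X
Z & X
W & X
lit & X
lit & Y & X
lit & Z + Y & X
lit & W + Y & X
lit & lit + Y & X
lit & lit + Z & X
lit & lit + W & X
lit & lit + lit & X
lit & lit + lit & Y & X
lit & lit + lit & Z & X
lit & lit + lit & W & X
lit & lit + lit & lit & X
lit & lit + lit & lit & Y
lit & lit + lit & lit & Z
lit & lit + lit & lit & W
lit & lit + lit & lit & lit

[X [Y [Z [W lit]]] & [X [Y [Z [W lit]] + [Y [Z [W lit]]]] & [X [Y [Z [W lit]]] & [X [Y [Z [W lit]]]]]]]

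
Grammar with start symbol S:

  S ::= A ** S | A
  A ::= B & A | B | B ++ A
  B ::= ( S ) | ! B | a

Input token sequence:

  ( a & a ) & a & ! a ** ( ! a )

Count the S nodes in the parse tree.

4

[S [A [B ( [S [A [B a] & [A [B a]]]] )] & [A [B a] & [A [B ! [B a]]]]] ** [S [A [B ( [S [A [B ! [B a]]]] )]]]]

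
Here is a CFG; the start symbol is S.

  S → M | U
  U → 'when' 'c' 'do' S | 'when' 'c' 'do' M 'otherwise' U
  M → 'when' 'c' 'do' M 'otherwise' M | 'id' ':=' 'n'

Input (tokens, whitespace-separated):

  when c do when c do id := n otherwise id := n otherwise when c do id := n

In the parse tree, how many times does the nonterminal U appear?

[S [U when c do [M when c do [M id := n] otherwise [M id := n]] otherwise [U when c do [S [M id := n]]]]]

2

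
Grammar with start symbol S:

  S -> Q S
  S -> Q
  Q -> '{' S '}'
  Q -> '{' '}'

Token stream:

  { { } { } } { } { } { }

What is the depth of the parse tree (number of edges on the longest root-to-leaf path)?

5

[S [Q { [S [Q { }] [S [Q { }]]] }] [S [Q { }] [S [Q { }] [S [Q { }]]]]]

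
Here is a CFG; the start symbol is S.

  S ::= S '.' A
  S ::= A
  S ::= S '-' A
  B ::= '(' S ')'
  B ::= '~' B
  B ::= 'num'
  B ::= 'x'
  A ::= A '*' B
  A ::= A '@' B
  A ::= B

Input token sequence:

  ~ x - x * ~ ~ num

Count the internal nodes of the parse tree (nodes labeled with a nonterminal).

[S [S [A [B ~ [B x]]]] - [A [A [B x]] * [B ~ [B ~ [B num]]]]]

11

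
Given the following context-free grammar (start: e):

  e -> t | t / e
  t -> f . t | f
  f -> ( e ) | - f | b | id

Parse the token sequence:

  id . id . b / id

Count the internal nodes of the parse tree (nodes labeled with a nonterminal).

10

[e [t [f id] . [t [f id] . [t [f b]]]] / [e [t [f id]]]]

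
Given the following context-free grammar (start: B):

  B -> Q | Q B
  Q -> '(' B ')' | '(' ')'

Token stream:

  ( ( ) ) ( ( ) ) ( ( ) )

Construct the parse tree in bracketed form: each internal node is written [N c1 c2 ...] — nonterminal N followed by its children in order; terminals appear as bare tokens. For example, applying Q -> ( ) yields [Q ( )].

[B [Q ( [B [Q ( )]] )] [B [Q ( [B [Q ( )]] )] [B [Q ( [B [Q ( )]] )]]]]

B
Q B
( B ) B
( Q ) B
( ( ) ) B
( ( ) ) Q B
( ( ) ) ( B ) B
( ( ) ) ( Q ) B
( ( ) ) ( ( ) ) B
( ( ) ) ( ( ) ) Q
( ( ) ) ( ( ) ) ( B )
( ( ) ) ( ( ) ) ( Q )
( ( ) ) ( ( ) ) ( ( ) )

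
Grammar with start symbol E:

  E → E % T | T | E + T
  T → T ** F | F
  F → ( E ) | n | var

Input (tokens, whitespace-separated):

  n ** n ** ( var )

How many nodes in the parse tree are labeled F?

4

[E [T [T [T [F n]] ** [F n]] ** [F ( [E [T [F var]]] )]]]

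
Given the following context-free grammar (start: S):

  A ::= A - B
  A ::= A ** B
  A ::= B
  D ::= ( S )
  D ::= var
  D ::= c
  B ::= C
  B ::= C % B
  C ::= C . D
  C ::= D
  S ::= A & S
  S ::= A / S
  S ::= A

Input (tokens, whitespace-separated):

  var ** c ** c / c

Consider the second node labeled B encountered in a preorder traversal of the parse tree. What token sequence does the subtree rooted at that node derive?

c

[S [A [A [A [B [C [D var]]]] ** [B [C [D c]]]] ** [B [C [D c]]]] / [S [A [B [C [D c]]]]]]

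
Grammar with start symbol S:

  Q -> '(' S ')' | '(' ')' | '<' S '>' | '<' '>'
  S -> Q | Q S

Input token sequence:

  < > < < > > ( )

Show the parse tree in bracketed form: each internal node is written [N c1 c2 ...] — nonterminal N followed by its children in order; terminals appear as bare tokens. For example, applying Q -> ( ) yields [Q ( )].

S
Q S
< > S
< > Q S
< > < S > S
< > < Q > S
< > < < > > S
< > < < > > Q
< > < < > > ( )

[S [Q < >] [S [Q < [S [Q < >]] >] [S [Q ( )]]]]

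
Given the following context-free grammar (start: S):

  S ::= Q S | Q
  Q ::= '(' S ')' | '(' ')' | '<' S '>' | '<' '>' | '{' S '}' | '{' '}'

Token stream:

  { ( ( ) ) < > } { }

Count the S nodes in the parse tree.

[S [Q { [S [Q ( [S [Q ( )]] )] [S [Q < >]]] }] [S [Q { }]]]

5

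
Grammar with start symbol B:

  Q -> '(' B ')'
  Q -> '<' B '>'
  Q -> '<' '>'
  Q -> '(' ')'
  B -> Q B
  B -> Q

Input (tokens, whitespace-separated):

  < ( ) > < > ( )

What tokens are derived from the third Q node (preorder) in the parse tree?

< >

[B [Q < [B [Q ( )]] >] [B [Q < >] [B [Q ( )]]]]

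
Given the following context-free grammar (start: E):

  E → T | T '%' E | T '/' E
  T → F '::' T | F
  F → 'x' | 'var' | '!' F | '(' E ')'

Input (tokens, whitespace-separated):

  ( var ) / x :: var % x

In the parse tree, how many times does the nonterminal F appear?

5

[E [T [F ( [E [T [F var]]] )]] / [E [T [F x] :: [T [F var]]] % [E [T [F x]]]]]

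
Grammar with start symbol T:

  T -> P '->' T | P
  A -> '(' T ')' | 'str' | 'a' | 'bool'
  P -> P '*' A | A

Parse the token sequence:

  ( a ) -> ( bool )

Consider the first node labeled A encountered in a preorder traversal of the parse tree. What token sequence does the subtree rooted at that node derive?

( a )

[T [P [A ( [T [P [A a]]] )]] -> [T [P [A ( [T [P [A bool]]] )]]]]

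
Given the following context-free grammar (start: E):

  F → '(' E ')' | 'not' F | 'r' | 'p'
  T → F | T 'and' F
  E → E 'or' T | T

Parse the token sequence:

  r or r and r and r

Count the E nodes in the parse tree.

[E [E [T [F r]]] or [T [T [T [F r]] and [F r]] and [F r]]]

2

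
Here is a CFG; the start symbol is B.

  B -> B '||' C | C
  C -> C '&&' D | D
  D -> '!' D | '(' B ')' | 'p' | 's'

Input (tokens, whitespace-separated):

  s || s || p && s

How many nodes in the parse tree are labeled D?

4

[B [B [B [C [D s]]] || [C [D s]]] || [C [C [D p]] && [D s]]]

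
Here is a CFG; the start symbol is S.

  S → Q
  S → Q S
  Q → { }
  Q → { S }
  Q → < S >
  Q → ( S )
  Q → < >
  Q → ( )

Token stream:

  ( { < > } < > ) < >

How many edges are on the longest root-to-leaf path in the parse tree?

6

[S [Q ( [S [Q { [S [Q < >]] }] [S [Q < >]]] )] [S [Q < >]]]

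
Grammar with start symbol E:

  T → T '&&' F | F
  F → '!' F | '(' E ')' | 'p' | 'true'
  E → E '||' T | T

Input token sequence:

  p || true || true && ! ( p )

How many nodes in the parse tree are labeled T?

5

[E [E [E [T [F p]]] || [T [F true]]] || [T [T [F true]] && [F ! [F ( [E [T [F p]]] )]]]]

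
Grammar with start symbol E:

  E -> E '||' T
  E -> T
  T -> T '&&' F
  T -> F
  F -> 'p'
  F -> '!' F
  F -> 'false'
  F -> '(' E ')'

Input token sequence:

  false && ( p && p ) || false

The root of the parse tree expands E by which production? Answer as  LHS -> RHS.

[E [E [T [T [F false]] && [F ( [E [T [T [F p]] && [F p]]] )]]] || [T [F false]]]

E -> E '||' T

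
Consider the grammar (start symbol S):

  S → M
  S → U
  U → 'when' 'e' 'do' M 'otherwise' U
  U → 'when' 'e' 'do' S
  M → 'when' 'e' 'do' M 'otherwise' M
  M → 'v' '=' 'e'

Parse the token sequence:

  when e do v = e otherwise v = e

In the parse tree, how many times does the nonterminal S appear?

1

[S [M when e do [M v = e] otherwise [M v = e]]]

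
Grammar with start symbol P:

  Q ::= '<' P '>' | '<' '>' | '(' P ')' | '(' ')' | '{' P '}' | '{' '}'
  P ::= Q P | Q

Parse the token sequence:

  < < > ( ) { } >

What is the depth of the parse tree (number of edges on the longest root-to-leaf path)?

6

[P [Q < [P [Q < >] [P [Q ( )] [P [Q { }]]]] >]]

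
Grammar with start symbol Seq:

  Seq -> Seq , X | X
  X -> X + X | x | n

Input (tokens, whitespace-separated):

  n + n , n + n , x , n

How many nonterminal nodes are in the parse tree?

12

[Seq [Seq [Seq [Seq [X [X n] + [X n]]] , [X [X n] + [X n]]] , [X x]] , [X n]]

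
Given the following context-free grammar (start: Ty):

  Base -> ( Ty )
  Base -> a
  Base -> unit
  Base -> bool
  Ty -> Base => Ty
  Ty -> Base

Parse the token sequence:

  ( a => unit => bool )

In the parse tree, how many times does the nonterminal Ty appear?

[Ty [Base ( [Ty [Base a] => [Ty [Base unit] => [Ty [Base bool]]]] )]]

4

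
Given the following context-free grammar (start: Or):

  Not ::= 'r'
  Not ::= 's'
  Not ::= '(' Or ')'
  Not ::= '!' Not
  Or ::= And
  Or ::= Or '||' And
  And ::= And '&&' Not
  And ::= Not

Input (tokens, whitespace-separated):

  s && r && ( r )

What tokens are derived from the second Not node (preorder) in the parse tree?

[Or [And [And [And [Not s]] && [Not r]] && [Not ( [Or [And [Not r]]] )]]]

r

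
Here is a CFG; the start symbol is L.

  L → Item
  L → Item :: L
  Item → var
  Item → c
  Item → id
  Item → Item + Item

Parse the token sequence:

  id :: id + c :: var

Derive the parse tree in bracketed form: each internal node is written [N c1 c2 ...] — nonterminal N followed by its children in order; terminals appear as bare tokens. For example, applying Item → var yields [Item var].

L
Item :: L
id :: L
id :: Item :: L
id :: Item + Item :: L
id :: id + Item :: L
id :: id + c :: L
id :: id + c :: Item
id :: id + c :: var

[L [Item id] :: [L [Item [Item id] + [Item c]] :: [L [Item var]]]]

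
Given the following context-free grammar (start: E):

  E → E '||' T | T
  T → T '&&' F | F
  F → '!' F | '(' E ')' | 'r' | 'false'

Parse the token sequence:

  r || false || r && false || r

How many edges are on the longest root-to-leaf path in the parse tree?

6

[E [E [E [E [T [F r]]] || [T [F false]]] || [T [T [F r]] && [F false]]] || [T [F r]]]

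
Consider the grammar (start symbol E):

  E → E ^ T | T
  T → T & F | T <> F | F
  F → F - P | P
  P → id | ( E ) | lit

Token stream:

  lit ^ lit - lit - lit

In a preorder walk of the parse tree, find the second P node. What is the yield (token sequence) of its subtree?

lit

[E [E [T [F [P lit]]]] ^ [T [F [F [F [P lit]] - [P lit]] - [P lit]]]]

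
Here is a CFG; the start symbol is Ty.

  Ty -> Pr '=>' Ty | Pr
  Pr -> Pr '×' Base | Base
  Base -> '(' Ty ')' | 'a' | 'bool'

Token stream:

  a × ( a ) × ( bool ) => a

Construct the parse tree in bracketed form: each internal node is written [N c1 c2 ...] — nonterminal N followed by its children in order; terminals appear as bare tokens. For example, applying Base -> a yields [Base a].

[Ty [Pr [Pr [Pr [Base a]] × [Base ( [Ty [Pr [Base a]]] )]] × [Base ( [Ty [Pr [Base bool]]] )]] => [Ty [Pr [Base a]]]]

Ty
Pr => Ty
Pr × Base => Ty
Pr × Base × Base => Ty
Base × Base × Base => Ty
a × Base × Base => Ty
a × ( Ty ) × Base => Ty
a × ( Pr ) × Base => Ty
a × ( Base ) × Base => Ty
a × ( a ) × Base => Ty
a × ( a ) × ( Ty ) => Ty
a × ( a ) × ( Pr ) => Ty
a × ( a ) × ( Base ) => Ty
a × ( a ) × ( bool ) => Ty
a × ( a ) × ( bool ) => Pr
a × ( a ) × ( bool ) => Base
a × ( a ) × ( bool ) => a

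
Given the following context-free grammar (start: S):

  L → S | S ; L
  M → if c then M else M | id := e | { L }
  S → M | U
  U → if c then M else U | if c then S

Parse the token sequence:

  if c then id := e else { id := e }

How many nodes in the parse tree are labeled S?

[S [M if c then [M id := e] else [M { [L [S [M id := e]]] }]]]

2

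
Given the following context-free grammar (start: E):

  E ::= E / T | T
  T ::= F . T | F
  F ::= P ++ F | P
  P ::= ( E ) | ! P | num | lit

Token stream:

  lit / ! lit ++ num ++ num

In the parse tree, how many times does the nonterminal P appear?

[E [E [T [F [P lit]]]] / [T [F [P ! [P lit]] ++ [F [P num] ++ [F [P num]]]]]]

5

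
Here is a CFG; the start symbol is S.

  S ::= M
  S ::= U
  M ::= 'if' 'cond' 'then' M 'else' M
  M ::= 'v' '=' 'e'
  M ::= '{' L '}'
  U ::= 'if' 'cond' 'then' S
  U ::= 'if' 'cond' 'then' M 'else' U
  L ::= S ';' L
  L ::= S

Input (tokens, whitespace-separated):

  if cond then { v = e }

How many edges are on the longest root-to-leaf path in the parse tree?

[S [U if cond then [S [M { [L [S [M v = e]]] }]]]]

7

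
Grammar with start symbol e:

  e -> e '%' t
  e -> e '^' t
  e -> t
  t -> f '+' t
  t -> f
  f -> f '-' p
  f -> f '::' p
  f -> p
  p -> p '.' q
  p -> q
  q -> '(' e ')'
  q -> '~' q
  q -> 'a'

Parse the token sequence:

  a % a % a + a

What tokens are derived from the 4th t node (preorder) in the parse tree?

a

[e [e [e [t [f [p [q a]]]]] % [t [f [p [q a]]]]] % [t [f [p [q a]]] + [t [f [p [q a]]]]]]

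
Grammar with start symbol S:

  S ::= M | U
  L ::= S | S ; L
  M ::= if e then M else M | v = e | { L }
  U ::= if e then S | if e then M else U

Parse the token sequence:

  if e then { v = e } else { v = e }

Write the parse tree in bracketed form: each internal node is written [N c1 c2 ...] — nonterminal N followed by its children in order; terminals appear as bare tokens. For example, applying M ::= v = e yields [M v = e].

S
M
if e then M else M
if e then { L } else M
if e then { S } else M
if e then { M } else M
if e then { v = e } else M
if e then { v = e } else { L }
if e then { v = e } else { S }
if e then { v = e } else { M }
if e then { v = e } else { v = e }

[S [M if e then [M { [L [S [M v = e]]] }] else [M { [L [S [M v = e]]] }]]]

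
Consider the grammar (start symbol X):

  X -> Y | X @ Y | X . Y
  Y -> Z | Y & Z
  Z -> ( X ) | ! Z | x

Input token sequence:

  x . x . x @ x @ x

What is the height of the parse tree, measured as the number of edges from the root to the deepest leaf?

[X [X [X [X [X [Y [Z x]]] . [Y [Z x]]] . [Y [Z x]]] @ [Y [Z x]]] @ [Y [Z x]]]

7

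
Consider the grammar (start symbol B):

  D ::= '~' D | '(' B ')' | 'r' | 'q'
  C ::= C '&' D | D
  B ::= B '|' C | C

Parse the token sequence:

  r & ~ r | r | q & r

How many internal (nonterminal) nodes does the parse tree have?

[B [B [B [C [C [D r]] & [D ~ [D r]]]] | [C [D r]]] | [C [C [D q]] & [D r]]]

14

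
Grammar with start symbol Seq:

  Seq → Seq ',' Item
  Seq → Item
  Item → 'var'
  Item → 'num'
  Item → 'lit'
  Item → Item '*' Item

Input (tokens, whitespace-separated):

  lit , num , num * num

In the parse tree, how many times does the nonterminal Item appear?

[Seq [Seq [Seq [Item lit]] , [Item num]] , [Item [Item num] * [Item num]]]

5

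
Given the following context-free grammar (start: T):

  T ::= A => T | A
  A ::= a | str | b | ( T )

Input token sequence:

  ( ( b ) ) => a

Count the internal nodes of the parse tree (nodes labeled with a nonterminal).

8

[T [A ( [T [A ( [T [A b]] )]] )] => [T [A a]]]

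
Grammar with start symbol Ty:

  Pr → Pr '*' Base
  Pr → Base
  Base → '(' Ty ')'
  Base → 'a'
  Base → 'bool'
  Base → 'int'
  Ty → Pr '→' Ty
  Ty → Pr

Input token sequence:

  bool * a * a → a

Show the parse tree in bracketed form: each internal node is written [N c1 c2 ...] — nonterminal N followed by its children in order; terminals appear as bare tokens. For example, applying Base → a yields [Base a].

Ty
Pr → Ty
Pr * Base → Ty
Pr * Base * Base → Ty
Base * Base * Base → Ty
bool * Base * Base → Ty
bool * a * Base → Ty
bool * a * a → Ty
bool * a * a → Pr
bool * a * a → Base
bool * a * a → a

[Ty [Pr [Pr [Pr [Base bool]] * [Base a]] * [Base a]] → [Ty [Pr [Base a]]]]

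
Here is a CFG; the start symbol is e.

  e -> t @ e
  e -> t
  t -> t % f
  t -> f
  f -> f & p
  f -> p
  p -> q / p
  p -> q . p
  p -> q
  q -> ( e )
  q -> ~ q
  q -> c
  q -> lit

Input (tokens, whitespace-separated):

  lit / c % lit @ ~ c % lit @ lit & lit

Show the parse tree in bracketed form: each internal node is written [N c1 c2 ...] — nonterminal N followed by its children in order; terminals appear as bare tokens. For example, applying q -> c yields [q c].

[e [t [t [f [p [q lit] / [p [q c]]]]] % [f [p [q lit]]]] @ [e [t [t [f [p [q ~ [q c]]]]] % [f [p [q lit]]]] @ [e [t [f [f [p [q lit]]] & [p [q lit]]]]]]]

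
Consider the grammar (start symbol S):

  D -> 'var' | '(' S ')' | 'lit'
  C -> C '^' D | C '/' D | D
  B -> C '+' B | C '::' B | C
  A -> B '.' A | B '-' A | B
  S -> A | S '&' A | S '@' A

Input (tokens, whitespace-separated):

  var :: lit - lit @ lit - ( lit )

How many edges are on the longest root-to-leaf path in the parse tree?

11

[S [S [A [B [C [D var]] :: [B [C [D lit]]]] - [A [B [C [D lit]]]]]] @ [A [B [C [D lit]]] - [A [B [C [D ( [S [A [B [C [D lit]]]]] )]]]]]]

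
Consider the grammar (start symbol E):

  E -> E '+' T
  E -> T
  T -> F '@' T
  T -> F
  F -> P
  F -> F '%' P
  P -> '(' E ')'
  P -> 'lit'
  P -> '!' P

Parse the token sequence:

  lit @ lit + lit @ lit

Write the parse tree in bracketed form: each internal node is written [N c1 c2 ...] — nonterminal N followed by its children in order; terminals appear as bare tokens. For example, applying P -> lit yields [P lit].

E
E + T
T + T
F @ T + T
P @ T + T
lit @ T + T
lit @ F + T
lit @ P + T
lit @ lit + T
lit @ lit + F @ T
lit @ lit + P @ T
lit @ lit + lit @ T
lit @ lit + lit @ F
lit @ lit + lit @ P
lit @ lit + lit @ lit

[E [E [T [F [P lit]] @ [T [F [P lit]]]]] + [T [F [P lit]] @ [T [F [P lit]]]]]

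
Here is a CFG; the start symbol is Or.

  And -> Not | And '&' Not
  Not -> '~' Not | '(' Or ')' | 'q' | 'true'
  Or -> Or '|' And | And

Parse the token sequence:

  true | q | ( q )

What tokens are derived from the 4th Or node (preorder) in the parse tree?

[Or [Or [Or [And [Not true]]] | [And [Not q]]] | [And [Not ( [Or [And [Not q]]] )]]]

q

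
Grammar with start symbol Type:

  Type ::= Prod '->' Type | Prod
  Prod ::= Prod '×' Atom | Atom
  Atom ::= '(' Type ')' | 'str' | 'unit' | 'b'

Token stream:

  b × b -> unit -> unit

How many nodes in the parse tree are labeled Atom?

[Type [Prod [Prod [Atom b]] × [Atom b]] -> [Type [Prod [Atom unit]] -> [Type [Prod [Atom unit]]]]]

4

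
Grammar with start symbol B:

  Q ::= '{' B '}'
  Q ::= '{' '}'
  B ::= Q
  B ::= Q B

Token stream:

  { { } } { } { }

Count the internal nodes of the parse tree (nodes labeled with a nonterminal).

8

[B [Q { [B [Q { }]] }] [B [Q { }] [B [Q { }]]]]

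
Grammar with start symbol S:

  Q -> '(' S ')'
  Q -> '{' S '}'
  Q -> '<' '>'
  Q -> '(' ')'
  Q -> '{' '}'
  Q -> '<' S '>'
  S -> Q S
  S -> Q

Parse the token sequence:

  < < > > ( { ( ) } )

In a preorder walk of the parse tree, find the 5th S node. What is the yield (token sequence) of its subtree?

[S [Q < [S [Q < >]] >] [S [Q ( [S [Q { [S [Q ( )]] }]] )]]]

( )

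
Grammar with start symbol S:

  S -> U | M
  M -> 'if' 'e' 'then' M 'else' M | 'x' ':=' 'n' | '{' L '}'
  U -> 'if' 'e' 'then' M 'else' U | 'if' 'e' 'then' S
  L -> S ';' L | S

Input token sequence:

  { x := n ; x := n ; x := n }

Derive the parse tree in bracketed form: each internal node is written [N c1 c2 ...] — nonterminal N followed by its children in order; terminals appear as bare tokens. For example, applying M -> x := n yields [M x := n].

S
M
{ L }
{ S ; L }
{ M ; L }
{ x := n ; L }
{ x := n ; S ; L }
{ x := n ; M ; L }
{ x := n ; x := n ; L }
{ x := n ; x := n ; S }
{ x := n ; x := n ; M }
{ x := n ; x := n ; x := n }

[S [M { [L [S [M x := n]] ; [L [S [M x := n]] ; [L [S [M x := n]]]]] }]]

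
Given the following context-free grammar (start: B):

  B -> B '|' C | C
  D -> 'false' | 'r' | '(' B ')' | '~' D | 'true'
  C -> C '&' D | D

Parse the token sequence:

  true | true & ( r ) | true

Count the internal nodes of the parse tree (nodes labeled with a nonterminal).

14

[B [B [B [C [D true]]] | [C [C [D true]] & [D ( [B [C [D r]]] )]]] | [C [D true]]]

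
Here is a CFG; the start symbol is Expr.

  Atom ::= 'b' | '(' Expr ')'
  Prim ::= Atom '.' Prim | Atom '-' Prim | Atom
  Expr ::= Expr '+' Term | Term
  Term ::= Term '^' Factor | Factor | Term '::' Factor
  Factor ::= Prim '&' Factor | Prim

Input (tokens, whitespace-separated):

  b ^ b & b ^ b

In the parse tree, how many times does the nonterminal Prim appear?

[Expr [Term [Term [Term [Factor [Prim [Atom b]]]] ^ [Factor [Prim [Atom b]] & [Factor [Prim [Atom b]]]]] ^ [Factor [Prim [Atom b]]]]]

4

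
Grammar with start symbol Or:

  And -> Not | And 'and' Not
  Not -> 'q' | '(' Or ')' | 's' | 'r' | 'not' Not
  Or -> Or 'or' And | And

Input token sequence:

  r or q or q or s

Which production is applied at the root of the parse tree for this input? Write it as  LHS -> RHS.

Or -> Or 'or' And

[Or [Or [Or [Or [And [Not r]]] or [And [Not q]]] or [And [Not q]]] or [And [Not s]]]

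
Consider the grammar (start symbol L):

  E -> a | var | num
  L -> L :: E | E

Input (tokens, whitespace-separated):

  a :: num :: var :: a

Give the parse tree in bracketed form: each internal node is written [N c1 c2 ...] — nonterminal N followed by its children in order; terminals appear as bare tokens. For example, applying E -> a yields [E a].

L
L :: E
L :: E :: E
L :: E :: E :: E
E :: E :: E :: E
a :: E :: E :: E
a :: num :: E :: E
a :: num :: var :: E
a :: num :: var :: a

[L [L [L [L [E a]] :: [E num]] :: [E var]] :: [E a]]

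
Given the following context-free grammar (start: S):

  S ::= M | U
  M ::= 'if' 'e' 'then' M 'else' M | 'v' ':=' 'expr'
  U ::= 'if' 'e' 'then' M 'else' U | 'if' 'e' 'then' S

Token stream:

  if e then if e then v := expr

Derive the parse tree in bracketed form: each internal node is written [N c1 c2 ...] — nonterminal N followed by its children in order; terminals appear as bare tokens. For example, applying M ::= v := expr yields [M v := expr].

S
U
if e then S
if e then U
if e then if e then S
if e then if e then M
if e then if e then v := expr

[S [U if e then [S [U if e then [S [M v := expr]]]]]]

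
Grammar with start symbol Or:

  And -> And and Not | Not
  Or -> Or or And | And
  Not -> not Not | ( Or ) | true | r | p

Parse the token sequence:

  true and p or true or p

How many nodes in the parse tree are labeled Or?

3

[Or [Or [Or [And [And [Not true]] and [Not p]]] or [And [Not true]]] or [And [Not p]]]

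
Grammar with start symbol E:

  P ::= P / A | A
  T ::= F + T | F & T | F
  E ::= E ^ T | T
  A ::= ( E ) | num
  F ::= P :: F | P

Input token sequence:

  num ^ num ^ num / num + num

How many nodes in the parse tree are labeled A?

5

[E [E [E [T [F [P [A num]]]]] ^ [T [F [P [A num]]]]] ^ [T [F [P [P [A num]] / [A num]]] + [T [F [P [A num]]]]]]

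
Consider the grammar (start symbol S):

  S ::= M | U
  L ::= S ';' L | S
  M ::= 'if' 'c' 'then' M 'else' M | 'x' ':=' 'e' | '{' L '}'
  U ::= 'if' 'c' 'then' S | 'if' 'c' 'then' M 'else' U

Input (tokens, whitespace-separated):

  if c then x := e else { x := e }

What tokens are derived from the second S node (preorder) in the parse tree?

x := e

[S [M if c then [M x := e] else [M { [L [S [M x := e]]] }]]]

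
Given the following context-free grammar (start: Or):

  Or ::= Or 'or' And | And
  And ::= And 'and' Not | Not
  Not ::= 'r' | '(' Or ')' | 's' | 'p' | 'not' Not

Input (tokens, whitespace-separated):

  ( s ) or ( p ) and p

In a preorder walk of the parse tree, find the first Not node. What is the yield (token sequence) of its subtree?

[Or [Or [And [Not ( [Or [And [Not s]]] )]]] or [And [And [Not ( [Or [And [Not p]]] )]] and [Not p]]]

( s )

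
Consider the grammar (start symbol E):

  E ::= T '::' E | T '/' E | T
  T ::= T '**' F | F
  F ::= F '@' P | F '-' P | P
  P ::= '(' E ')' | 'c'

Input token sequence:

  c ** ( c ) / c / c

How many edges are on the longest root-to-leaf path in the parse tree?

8

[E [T [T [F [P c]]] ** [F [P ( [E [T [F [P c]]]] )]]] / [E [T [F [P c]]] / [E [T [F [P c]]]]]]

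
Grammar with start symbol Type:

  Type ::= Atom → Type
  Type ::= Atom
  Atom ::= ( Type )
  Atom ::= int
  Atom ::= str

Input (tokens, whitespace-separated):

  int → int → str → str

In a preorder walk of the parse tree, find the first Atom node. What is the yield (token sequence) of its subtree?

int

[Type [Atom int] → [Type [Atom int] → [Type [Atom str] → [Type [Atom str]]]]]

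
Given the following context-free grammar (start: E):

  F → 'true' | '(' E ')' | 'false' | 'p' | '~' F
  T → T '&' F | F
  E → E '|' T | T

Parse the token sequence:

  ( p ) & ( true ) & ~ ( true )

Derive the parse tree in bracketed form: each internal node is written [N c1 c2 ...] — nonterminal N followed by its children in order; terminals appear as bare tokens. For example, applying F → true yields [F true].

[E [T [T [T [F ( [E [T [F p]]] )]] & [F ( [E [T [F true]]] )]] & [F ~ [F ( [E [T [F true]]] )]]]]

E
T
T & F
T & F & F
F & F & F
( E ) & F & F
( T ) & F & F
( F ) & F & F
( p ) & F & F
( p ) & ( E ) & F
( p ) & ( T ) & F
( p ) & ( F ) & F
( p ) & ( true ) & F
( p ) & ( true ) & ~ F
( p ) & ( true ) & ~ ( E )
( p ) & ( true ) & ~ ( T )
( p ) & ( true ) & ~ ( F )
( p ) & ( true ) & ~ ( true )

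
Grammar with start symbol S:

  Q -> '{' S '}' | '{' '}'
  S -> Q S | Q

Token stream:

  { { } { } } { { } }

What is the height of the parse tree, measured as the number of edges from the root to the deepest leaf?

[S [Q { [S [Q { }] [S [Q { }]]] }] [S [Q { [S [Q { }]] }]]]

5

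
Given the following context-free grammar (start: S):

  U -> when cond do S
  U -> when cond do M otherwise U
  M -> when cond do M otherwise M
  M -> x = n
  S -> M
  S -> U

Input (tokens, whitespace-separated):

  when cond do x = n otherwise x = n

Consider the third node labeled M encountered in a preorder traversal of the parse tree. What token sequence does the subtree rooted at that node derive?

x = n

[S [M when cond do [M x = n] otherwise [M x = n]]]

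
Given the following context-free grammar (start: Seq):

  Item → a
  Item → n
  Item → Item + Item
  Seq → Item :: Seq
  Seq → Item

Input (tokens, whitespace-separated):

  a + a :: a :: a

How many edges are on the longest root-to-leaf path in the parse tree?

[Seq [Item [Item a] + [Item a]] :: [Seq [Item a] :: [Seq [Item a]]]]

4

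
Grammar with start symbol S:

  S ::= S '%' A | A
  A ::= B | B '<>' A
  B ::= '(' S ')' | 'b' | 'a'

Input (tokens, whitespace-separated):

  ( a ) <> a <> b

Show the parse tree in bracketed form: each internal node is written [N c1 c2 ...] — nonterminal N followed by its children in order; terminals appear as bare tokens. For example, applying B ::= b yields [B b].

[S [A [B ( [S [A [B a]]] )] <> [A [B a] <> [A [B b]]]]]

S
A
B <> A
( S ) <> A
( A ) <> A
( B ) <> A
( a ) <> A
( a ) <> B <> A
( a ) <> a <> A
( a ) <> a <> B
( a ) <> a <> b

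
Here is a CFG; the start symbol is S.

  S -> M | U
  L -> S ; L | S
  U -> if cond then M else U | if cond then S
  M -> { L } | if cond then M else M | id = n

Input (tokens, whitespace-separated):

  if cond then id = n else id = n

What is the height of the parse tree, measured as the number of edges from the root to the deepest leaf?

[S [M if cond then [M id = n] else [M id = n]]]

3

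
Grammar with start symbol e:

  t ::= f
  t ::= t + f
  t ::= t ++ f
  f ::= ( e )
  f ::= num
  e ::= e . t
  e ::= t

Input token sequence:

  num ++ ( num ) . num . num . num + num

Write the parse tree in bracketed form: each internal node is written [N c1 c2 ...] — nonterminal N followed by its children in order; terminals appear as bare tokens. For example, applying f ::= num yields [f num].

e
e . t
e . t . t
e . t . t . t
t . t . t . t
t ++ f . t . t . t
f ++ f . t . t . t
num ++ f . t . t . t
num ++ ( e ) . t . t . t
num ++ ( t ) . t . t . t
num ++ ( f ) . t . t . t
num ++ ( num ) . t . t . t
num ++ ( num ) . f . t . t
num ++ ( num ) . num . t . t
num ++ ( num ) . num . f . t
num ++ ( num ) . num . num . t
num ++ ( num ) . num . num . t + f
num ++ ( num ) . num . num . f + f
num ++ ( num ) . num . num . num + f
num ++ ( num ) . num . num . num + num

[e [e [e [e [t [t [f num]] ++ [f ( [e [t [f num]]] )]]] . [t [f num]]] . [t [f num]]] . [t [t [f num]] + [f num]]]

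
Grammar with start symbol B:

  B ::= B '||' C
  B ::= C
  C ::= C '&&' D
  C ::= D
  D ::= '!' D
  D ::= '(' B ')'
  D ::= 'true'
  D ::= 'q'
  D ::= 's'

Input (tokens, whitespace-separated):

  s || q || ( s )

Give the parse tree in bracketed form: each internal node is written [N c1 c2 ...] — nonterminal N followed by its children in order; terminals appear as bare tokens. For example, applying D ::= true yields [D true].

B
B || C
B || C || C
C || C || C
D || C || C
s || C || C
s || D || C
s || q || C
s || q || D
s || q || ( B )
s || q || ( C )
s || q || ( D )
s || q || ( s )

[B [B [B [C [D s]]] || [C [D q]]] || [C [D ( [B [C [D s]]] )]]]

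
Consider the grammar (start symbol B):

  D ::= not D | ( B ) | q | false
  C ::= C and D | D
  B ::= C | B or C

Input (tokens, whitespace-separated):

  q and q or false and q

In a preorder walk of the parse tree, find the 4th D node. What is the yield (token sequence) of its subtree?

q

[B [B [C [C [D q]] and [D q]]] or [C [C [D false]] and [D q]]]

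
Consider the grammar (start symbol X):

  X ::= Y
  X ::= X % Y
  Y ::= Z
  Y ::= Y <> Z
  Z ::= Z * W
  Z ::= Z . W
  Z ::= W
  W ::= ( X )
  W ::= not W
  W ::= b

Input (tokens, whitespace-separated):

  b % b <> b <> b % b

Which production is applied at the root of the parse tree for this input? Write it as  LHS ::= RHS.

X ::= X % Y

[X [X [X [Y [Z [W b]]]] % [Y [Y [Y [Z [W b]]] <> [Z [W b]]] <> [Z [W b]]]] % [Y [Z [W b]]]]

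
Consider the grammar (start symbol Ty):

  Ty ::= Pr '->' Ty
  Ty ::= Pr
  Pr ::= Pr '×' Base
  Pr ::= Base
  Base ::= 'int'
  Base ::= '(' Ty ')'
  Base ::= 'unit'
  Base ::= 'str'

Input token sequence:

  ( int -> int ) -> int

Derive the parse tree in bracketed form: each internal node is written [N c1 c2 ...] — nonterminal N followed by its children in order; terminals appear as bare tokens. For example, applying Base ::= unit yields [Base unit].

Ty
Pr -> Ty
Base -> Ty
( Ty ) -> Ty
( Pr -> Ty ) -> Ty
( Base -> Ty ) -> Ty
( int -> Ty ) -> Ty
( int -> Pr ) -> Ty
( int -> Base ) -> Ty
( int -> int ) -> Ty
( int -> int ) -> Pr
( int -> int ) -> Base
( int -> int ) -> int

[Ty [Pr [Base ( [Ty [Pr [Base int]] -> [Ty [Pr [Base int]]]] )]] -> [Ty [Pr [Base int]]]]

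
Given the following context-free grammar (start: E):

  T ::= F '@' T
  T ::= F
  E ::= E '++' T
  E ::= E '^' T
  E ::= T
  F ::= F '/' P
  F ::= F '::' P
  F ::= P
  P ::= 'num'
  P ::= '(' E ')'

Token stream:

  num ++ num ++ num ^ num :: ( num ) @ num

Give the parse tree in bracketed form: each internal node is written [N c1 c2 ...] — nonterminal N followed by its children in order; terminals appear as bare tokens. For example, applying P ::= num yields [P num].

[E [E [E [E [T [F [P num]]]] ++ [T [F [P num]]]] ++ [T [F [P num]]]] ^ [T [F [F [P num]] :: [P ( [E [T [F [P num]]]] )]] @ [T [F [P num]]]]]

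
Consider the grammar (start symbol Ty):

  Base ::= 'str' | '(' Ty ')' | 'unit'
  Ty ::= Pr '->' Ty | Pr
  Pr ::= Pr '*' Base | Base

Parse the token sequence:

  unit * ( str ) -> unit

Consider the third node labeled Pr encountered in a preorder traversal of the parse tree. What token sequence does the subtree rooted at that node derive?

str

[Ty [Pr [Pr [Base unit]] * [Base ( [Ty [Pr [Base str]]] )]] -> [Ty [Pr [Base unit]]]]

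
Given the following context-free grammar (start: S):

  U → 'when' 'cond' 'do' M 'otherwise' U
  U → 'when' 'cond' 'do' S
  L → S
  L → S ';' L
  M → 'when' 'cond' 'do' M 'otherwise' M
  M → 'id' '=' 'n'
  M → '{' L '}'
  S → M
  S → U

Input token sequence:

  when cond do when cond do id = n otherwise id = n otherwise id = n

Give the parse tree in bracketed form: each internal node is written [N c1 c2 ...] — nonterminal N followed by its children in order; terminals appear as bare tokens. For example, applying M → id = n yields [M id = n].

S
M
when cond do M otherwise M
when cond do when cond do M otherwise M otherwise M
when cond do when cond do id = n otherwise M otherwise M
when cond do when cond do id = n otherwise id = n otherwise M
when cond do when cond do id = n otherwise id = n otherwise id = n

[S [M when cond do [M when cond do [M id = n] otherwise [M id = n]] otherwise [M id = n]]]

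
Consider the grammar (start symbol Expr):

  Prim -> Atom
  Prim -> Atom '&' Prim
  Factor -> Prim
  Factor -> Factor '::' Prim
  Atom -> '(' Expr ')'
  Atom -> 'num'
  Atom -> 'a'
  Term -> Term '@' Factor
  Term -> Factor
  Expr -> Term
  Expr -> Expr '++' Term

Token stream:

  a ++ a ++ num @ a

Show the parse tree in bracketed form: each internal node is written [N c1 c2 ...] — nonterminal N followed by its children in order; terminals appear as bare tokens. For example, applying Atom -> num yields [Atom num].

Expr
Expr ++ Term
Expr ++ Term ++ Term
Term ++ Term ++ Term
Factor ++ Term ++ Term
Prim ++ Term ++ Term
Atom ++ Term ++ Term
a ++ Term ++ Term
a ++ Factor ++ Term
a ++ Prim ++ Term
a ++ Atom ++ Term
a ++ a ++ Term
a ++ a ++ Term @ Factor
a ++ a ++ Factor @ Factor
a ++ a ++ Prim @ Factor
a ++ a ++ Atom @ Factor
a ++ a ++ num @ Factor
a ++ a ++ num @ Prim
a ++ a ++ num @ Atom
a ++ a ++ num @ a

[Expr [Expr [Expr [Term [Factor [Prim [Atom a]]]]] ++ [Term [Factor [Prim [Atom a]]]]] ++ [Term [Term [Factor [Prim [Atom num]]]] @ [Factor [Prim [Atom a]]]]]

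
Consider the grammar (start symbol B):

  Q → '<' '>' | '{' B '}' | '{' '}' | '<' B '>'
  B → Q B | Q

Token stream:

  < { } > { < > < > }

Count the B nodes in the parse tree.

5

[B [Q < [B [Q { }]] >] [B [Q { [B [Q < >] [B [Q < >]]] }]]]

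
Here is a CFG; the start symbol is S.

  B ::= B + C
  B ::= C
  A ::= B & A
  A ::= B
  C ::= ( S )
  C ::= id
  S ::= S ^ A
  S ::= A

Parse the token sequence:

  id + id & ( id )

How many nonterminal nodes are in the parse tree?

[S [A [B [B [C id]] + [C id]] & [A [B [C ( [S [A [B [C id]]]] )]]]]]

13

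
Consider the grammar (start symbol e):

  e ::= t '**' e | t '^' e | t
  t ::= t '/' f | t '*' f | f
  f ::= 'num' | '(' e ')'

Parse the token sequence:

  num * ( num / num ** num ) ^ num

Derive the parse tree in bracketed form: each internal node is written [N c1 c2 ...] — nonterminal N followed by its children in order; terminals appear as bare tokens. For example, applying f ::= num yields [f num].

[e [t [t [f num]] * [f ( [e [t [t [f num]] / [f num]] ** [e [t [f num]]]] )]] ^ [e [t [f num]]]]

e
t ^ e
t * f ^ e
f * f ^ e
num * f ^ e
num * ( e ) ^ e
num * ( t ** e ) ^ e
num * ( t / f ** e ) ^ e
num * ( f / f ** e ) ^ e
num * ( num / f ** e ) ^ e
num * ( num / num ** e ) ^ e
num * ( num / num ** t ) ^ e
num * ( num / num ** f ) ^ e
num * ( num / num ** num ) ^ e
num * ( num / num ** num ) ^ t
num * ( num / num ** num ) ^ f
num * ( num / num ** num ) ^ num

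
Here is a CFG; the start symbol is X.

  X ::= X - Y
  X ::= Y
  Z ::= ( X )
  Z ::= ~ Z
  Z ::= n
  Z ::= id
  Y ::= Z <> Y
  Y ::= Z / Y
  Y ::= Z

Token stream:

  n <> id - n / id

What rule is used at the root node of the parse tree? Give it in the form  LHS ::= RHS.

[X [X [Y [Z n] <> [Y [Z id]]]] - [Y [Z n] / [Y [Z id]]]]

X ::= X - Y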